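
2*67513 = 135026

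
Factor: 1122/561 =2^1 = 2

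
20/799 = 20/799 = 0.03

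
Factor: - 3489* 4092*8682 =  - 2^3*3^3*11^1*31^1*1163^1*1447^1= -  123952809816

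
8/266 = 4/133 = 0.03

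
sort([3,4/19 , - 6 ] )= [ - 6, 4/19 , 3]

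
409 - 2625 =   -  2216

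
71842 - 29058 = 42784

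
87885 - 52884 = 35001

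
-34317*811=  - 27831087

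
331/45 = 331/45 = 7.36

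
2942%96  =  62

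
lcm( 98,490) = 490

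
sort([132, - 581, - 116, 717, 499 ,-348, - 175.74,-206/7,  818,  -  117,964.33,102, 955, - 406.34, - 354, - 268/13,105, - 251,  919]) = [ - 581,-406.34, - 354, - 348 , - 251,-175.74,-117 , - 116, - 206/7,-268/13,102,105,132, 499,717,818,919,955,  964.33 ]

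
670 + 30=700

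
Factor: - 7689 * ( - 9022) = 69370158 = 2^1*3^1 * 11^1 *13^1*233^1*347^1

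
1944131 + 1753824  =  3697955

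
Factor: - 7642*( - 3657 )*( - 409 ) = -11430238746 = -2^1*3^1*  23^1*53^1*409^1*3821^1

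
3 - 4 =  -1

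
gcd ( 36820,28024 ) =4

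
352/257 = 352/257 = 1.37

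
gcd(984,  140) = 4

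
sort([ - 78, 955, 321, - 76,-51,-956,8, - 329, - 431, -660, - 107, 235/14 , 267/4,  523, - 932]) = [-956, -932 , - 660,- 431,-329, -107,-78, - 76, -51, 8, 235/14, 267/4, 321, 523,955]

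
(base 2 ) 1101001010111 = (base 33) 66B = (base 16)1A57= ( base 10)6743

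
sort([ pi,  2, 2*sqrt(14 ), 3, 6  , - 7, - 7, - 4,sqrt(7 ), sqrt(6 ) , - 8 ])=[ - 8, - 7,-7, - 4,2, sqrt( 6), sqrt( 7 ) , 3,pi, 6, 2*sqrt( 14 )]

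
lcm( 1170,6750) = 87750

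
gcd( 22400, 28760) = 40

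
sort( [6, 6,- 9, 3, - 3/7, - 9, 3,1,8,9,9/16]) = [ - 9, - 9, - 3/7, 9/16, 1 , 3, 3, 6, 6, 8,9] 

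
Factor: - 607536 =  -2^4*3^2 * 4219^1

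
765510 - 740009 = 25501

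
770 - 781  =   - 11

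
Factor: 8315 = 5^1 * 1663^1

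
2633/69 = 38 + 11/69= 38.16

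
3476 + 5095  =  8571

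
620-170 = 450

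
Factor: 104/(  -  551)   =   - 2^3*13^1*19^( - 1)*29^( - 1)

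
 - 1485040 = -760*1954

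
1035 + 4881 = 5916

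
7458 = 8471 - 1013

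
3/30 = 1/10= 0.10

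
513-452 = 61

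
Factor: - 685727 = -7^1*97961^1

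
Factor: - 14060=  - 2^2*5^1*19^1*37^1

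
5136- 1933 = 3203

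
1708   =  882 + 826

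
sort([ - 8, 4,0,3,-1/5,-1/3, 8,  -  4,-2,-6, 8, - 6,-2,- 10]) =[- 10,-8, - 6,-6,-4,-2,-2 , - 1/3, - 1/5 , 0, 3,4,8, 8] 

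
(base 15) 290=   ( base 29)k5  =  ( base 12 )409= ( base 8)1111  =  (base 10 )585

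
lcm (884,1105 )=4420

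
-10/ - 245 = 2/49 = 0.04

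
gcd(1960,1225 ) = 245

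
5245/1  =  5245 = 5245.00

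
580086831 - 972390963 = - 392304132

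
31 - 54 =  - 23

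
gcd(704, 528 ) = 176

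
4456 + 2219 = 6675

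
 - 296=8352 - 8648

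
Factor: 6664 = 2^3*7^2*17^1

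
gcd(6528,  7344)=816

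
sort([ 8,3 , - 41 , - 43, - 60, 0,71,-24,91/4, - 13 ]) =[- 60,-43, - 41, - 24, - 13,0, 3, 8,91/4,71 ]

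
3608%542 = 356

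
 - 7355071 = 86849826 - 94204897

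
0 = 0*67521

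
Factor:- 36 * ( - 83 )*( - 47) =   -  2^2*3^2*47^1*83^1  =  - 140436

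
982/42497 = 982/42497= 0.02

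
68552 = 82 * 836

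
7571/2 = 7571/2=3785.50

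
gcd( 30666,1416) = 6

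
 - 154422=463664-618086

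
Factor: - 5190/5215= - 1038/1043 = - 2^1*3^1*7^( - 1)*149^( - 1)*173^1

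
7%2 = 1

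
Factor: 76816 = 2^4 * 4801^1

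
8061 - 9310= - 1249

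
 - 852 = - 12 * 71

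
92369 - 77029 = 15340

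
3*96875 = 290625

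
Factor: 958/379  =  2^1 * 379^(- 1 )*479^1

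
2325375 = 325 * 7155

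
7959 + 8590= 16549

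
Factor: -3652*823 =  - 3005596 = - 2^2*11^1*83^1*823^1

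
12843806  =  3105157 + 9738649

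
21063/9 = 7021/3 = 2340.33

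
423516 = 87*4868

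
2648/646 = 1324/323 = 4.10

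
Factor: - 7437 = - 3^1*37^1*67^1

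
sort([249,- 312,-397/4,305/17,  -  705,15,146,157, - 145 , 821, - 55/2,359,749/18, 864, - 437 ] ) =[-705, - 437, - 312,  -  145, - 397/4, - 55/2,15,305/17,749/18,146,  157,249,359,821,864 ] 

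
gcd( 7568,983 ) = 1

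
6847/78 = 87 + 61/78 =87.78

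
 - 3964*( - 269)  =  1066316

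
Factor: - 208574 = - 2^1*104287^1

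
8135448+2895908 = 11031356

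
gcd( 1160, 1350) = 10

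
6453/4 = 6453/4 = 1613.25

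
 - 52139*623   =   - 32482597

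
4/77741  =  4/77741= 0.00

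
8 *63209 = 505672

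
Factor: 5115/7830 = 341/522 =2^( - 1)*3^ (-2)*11^1*29^( - 1 )*31^1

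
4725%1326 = 747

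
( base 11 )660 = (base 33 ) O0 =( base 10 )792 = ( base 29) r9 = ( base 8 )1430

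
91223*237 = 21619851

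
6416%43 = 9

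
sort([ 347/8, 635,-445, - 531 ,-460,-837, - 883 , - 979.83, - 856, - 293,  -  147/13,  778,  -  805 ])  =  [ - 979.83,  -  883,-856 , - 837, - 805, - 531, - 460,-445, - 293, - 147/13, 347/8, 635,778] 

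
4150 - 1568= 2582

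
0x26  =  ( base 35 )13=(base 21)1h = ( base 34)14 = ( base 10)38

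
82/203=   82/203 = 0.40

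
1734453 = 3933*441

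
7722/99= 78 = 78.00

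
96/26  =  48/13 = 3.69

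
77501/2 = 38750 + 1/2 =38750.50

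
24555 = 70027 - 45472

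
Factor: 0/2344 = 0^1 = 0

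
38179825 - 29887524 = 8292301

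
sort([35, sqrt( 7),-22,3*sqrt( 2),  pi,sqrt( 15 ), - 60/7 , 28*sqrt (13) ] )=[ - 22, - 60/7, sqrt (7), pi, sqrt(15 ),3*sqrt( 2), 35,28* sqrt( 13) ] 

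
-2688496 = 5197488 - 7885984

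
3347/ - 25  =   - 3347/25 = -  133.88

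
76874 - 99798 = -22924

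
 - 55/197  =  -55/197 = - 0.28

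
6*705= 4230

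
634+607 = 1241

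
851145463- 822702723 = 28442740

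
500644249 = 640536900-139892651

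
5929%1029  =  784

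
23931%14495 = 9436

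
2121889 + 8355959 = 10477848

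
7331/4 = 1832 + 3/4= 1832.75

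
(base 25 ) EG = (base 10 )366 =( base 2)101101110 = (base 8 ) 556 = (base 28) D2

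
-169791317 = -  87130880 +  - 82660437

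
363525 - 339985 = 23540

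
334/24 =167/12 = 13.92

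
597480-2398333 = -1800853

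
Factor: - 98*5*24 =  - 11760= - 2^4*3^1*5^1*7^2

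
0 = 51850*0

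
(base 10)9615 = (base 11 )7251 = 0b10010110001111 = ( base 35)7tp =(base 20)140F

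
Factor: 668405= 5^1*37^1*3613^1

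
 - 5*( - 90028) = 450140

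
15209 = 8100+7109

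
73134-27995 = 45139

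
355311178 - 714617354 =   -  359306176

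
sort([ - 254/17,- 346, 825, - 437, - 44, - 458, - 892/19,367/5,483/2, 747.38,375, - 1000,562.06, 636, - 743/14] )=[ - 1000,-458,-437,- 346 ,- 743/14, - 892/19,- 44,-254/17,367/5, 483/2, 375 , 562.06,636, 747.38,  825 ]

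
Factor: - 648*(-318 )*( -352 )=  - 72534528  =  -  2^9*3^5* 11^1* 53^1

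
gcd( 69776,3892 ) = 28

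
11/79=11/79 =0.14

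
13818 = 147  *94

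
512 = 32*16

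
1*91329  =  91329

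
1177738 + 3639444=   4817182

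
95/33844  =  95/33844 = 0.00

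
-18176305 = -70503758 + 52327453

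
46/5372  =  23/2686  =  0.01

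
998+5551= 6549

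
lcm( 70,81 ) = 5670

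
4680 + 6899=11579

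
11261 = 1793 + 9468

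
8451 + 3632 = 12083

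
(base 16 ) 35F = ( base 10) 863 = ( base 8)1537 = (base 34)pd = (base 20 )233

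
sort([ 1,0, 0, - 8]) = [ - 8,0, 0,1]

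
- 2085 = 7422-9507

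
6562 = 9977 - 3415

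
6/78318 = 1/13053 = 0.00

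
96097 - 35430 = 60667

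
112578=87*1294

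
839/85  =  839/85= 9.87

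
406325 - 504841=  -98516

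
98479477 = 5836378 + 92643099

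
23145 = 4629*5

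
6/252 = 1/42= 0.02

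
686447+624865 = 1311312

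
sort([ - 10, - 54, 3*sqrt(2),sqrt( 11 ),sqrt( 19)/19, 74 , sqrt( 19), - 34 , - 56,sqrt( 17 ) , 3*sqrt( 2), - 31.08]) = [ - 56, - 54,  -  34, - 31.08 , - 10, sqrt(19 )/19,sqrt( 11 ) , sqrt(17 ), 3*sqrt ( 2), 3*sqrt( 2), sqrt( 19),74]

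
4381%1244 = 649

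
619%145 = 39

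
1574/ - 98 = - 17 + 46/49 = - 16.06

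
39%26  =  13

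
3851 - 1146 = 2705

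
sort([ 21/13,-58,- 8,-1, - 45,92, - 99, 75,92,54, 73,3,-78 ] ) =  [ - 99,-78, - 58,- 45, - 8, - 1,21/13,3, 54 , 73, 75,92,  92]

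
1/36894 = 1/36894 = 0.00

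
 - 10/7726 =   -  5/3863 = - 0.00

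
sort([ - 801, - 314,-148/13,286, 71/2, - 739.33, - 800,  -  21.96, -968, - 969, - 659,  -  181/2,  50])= [ - 969, -968, -801, - 800, - 739.33, - 659,- 314, - 181/2, - 21.96,- 148/13 , 71/2, 50, 286]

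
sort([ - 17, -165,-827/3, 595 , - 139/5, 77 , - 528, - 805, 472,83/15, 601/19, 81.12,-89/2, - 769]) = [ - 805, - 769,-528, - 827/3,-165, - 89/2, - 139/5, - 17,  83/15,601/19, 77,81.12,472,595 ]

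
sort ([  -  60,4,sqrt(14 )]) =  [-60,sqrt( 14 ), 4] 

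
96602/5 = 19320  +  2/5 = 19320.40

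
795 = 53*15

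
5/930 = 1/186=0.01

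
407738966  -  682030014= - 274291048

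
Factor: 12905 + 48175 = 61080=2^3*3^1*5^1*509^1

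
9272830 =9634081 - 361251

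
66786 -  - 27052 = 93838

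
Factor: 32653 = 32653^1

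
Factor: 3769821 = 3^4*11^1 * 4231^1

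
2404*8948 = 21510992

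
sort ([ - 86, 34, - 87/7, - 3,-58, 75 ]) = [  -  86, - 58, - 87/7,-3, 34, 75 ] 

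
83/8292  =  83/8292 = 0.01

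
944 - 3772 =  - 2828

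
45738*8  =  365904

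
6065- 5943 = 122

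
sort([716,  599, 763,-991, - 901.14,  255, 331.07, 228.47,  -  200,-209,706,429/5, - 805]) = [  -  991,  -  901.14,- 805,  -  209,-200, 429/5, 228.47, 255, 331.07,599,706  ,  716,763] 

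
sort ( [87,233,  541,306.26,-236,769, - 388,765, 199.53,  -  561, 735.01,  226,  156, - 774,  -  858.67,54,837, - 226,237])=[  -  858.67 , - 774,  -  561, - 388,- 236,- 226,  54, 87,156, 199.53,226, 233, 237,  306.26,541,735.01,765,769,837]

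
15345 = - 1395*( - 11 ) 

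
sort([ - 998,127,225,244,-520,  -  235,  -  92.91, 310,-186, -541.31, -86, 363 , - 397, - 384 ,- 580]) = [-998, - 580, - 541.31,-520, - 397,-384  , - 235, - 186, -92.91 , -86,127, 225,  244, 310, 363 ] 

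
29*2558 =74182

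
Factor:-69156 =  - 2^2 * 3^2*17^1*113^1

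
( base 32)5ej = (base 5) 134322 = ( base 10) 5587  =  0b1010111010011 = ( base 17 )125b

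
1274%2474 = 1274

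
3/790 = 3/790 = 0.00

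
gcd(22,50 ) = 2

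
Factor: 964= 2^2*241^1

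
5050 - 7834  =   - 2784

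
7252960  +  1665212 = 8918172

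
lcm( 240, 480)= 480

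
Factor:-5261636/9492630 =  - 2^1 * 3^( -1 )*5^( - 1)*7^( - 1 )*2659^( - 1 )*77377^1=-  154754/279195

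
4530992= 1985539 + 2545453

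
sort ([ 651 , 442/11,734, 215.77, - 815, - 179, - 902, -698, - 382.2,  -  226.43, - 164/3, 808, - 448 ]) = [-902,-815,-698,-448, - 382.2, - 226.43, - 179, - 164/3,442/11,215.77,651, 734,808 ] 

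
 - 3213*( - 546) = 1754298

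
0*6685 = 0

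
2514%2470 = 44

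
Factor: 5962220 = 2^2*5^1*11^1*41^1*661^1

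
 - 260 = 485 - 745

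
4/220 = 1/55=   0.02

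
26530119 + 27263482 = 53793601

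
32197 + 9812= 42009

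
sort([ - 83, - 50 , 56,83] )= [ - 83,-50,56, 83] 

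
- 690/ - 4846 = 345/2423=0.14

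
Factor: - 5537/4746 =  - 7/6 = - 2^(-1)*3^( - 1)*7^1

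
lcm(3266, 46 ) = 3266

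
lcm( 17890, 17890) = 17890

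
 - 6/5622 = -1/937 =-  0.00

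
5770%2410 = 950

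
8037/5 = 8037/5 = 1607.40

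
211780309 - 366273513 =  - 154493204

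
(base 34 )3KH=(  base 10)4165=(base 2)1000001000101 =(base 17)E70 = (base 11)3147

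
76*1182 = 89832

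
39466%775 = 716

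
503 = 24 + 479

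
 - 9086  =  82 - 9168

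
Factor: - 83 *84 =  - 6972 = - 2^2*3^1*7^1*83^1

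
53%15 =8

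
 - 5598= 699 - 6297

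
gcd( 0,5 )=5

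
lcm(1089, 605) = 5445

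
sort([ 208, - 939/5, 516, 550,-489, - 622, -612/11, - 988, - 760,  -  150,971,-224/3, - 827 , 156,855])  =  [  -  988, - 827, - 760 , - 622,  -  489, - 939/5, - 150  ,  -  224/3,-612/11, 156,208,516,550 , 855, 971]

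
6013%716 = 285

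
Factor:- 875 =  - 5^3*7^1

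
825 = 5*165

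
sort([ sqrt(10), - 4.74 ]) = [-4.74, sqrt( 10) ] 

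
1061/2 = 530 + 1/2 =530.50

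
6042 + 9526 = 15568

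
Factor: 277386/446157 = 166/267 = 2^1*3^ ( - 1)*83^1*89^( - 1)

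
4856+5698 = 10554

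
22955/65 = 4591/13  =  353.15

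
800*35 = 28000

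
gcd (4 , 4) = 4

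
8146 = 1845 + 6301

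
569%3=2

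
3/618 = 1/206  =  0.00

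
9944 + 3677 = 13621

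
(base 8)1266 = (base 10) 694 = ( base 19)1ha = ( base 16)2b6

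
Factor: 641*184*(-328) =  - 2^6*23^1*41^1 * 641^1 = - 38685632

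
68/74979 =68/74979 = 0.00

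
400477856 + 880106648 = 1280584504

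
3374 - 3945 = -571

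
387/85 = 4+47/85 = 4.55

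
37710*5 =188550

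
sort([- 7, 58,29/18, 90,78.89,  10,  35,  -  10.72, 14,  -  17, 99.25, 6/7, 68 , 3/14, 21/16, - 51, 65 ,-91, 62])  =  [- 91 , - 51 , -17 , - 10.72 , - 7,3/14,  6/7, 21/16,  29/18,10, 14, 35, 58 , 62 , 65, 68 , 78.89,  90,99.25]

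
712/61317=712/61317 = 0.01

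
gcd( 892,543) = 1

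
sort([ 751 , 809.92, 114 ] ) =[114,751, 809.92]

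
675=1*675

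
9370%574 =186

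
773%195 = 188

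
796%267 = 262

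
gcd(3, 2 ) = 1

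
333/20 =333/20=16.65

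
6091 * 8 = 48728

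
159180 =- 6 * ( - 26530)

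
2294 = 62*37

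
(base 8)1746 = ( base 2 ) 1111100110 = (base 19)2EA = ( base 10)998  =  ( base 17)37c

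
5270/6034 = 2635/3017=0.87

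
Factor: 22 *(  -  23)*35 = -2^1*5^1*7^1* 11^1*23^1 = - 17710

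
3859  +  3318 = 7177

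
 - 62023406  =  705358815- 767382221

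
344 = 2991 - 2647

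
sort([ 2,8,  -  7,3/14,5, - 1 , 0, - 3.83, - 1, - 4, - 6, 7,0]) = [-7, - 6 , - 4, - 3.83, - 1, - 1,0 , 0,  3/14, 2,  5,7 , 8 ]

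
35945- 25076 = 10869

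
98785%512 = 481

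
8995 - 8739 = 256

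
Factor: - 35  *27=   -  945 = -3^3*5^1*7^1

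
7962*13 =103506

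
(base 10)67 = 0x43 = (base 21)34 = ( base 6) 151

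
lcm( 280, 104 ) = 3640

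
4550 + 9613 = 14163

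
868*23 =19964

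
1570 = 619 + 951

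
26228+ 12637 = 38865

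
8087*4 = 32348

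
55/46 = 1+9/46 = 1.20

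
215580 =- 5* (-43116 ) 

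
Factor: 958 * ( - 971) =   -  930218 = -  2^1*479^1 * 971^1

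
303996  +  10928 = 314924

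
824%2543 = 824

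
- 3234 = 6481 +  - 9715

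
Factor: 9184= 2^5*7^1*41^1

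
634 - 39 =595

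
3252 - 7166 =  - 3914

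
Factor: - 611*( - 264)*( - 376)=-2^6*3^1*11^1*13^1*47^2=   - 60650304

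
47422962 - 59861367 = -12438405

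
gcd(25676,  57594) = 2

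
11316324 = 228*49633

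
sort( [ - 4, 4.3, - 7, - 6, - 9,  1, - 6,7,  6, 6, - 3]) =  [ - 9,-7, - 6, - 6 , - 4 , - 3 , 1 , 4.3,6,  6,  7]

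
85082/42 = 2025 + 16/21  =  2025.76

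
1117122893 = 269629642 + 847493251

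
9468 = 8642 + 826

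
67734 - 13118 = 54616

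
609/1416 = 203/472 = 0.43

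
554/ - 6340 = -1+2893/3170 = - 0.09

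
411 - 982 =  - 571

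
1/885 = 1/885 = 0.00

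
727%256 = 215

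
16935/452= 16935/452 = 37.47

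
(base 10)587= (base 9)722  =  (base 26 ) MF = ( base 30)JH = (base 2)1001001011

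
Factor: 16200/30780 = 10/19=2^1*5^1*19^(-1)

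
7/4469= 7/4469= 0.00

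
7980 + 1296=9276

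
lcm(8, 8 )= 8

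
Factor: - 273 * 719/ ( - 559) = 15099/43 = 3^1*7^1*43^( - 1 )*719^1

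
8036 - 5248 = 2788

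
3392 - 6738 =-3346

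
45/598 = 45/598 = 0.08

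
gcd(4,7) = 1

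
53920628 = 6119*8812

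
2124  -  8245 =  -  6121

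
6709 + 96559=103268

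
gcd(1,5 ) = 1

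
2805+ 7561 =10366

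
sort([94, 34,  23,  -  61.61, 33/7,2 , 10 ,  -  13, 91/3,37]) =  [-61.61 , -13, 2, 33/7,10,23,  91/3, 34, 37,94] 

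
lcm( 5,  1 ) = 5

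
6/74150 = 3/37075= 0.00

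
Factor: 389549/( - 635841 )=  - 3^( - 2 ) * 31^( - 1)*43^( - 1 )*53^( - 1 )*79^1  *  4931^1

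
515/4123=515/4123=0.12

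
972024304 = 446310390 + 525713914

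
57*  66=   3762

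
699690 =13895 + 685795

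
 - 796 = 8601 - 9397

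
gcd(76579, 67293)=1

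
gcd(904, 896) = 8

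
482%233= 16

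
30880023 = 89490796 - 58610773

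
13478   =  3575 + 9903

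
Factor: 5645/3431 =5^1*47^ (-1) * 73^(-1)*1129^1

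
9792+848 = 10640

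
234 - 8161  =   - 7927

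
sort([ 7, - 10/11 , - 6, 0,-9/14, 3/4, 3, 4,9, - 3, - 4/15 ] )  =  [ - 6 , - 3, - 10/11, - 9/14, - 4/15,0, 3/4,3, 4, 7, 9] 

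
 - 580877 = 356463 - 937340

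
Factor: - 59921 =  - 59921^1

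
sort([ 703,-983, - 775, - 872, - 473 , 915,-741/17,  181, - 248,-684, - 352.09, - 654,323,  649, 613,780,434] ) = [ -983, - 872, - 775, - 684, - 654, - 473, - 352.09,  -  248, - 741/17,181,323,434,613,649, 703 , 780, 915] 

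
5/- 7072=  - 1 + 7067/7072= -  0.00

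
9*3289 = 29601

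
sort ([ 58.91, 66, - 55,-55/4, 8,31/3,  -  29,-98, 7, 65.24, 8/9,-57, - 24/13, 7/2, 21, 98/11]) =[ - 98,  -  57,-55, - 29, - 55/4,  -  24/13, 8/9, 7/2,  7,8, 98/11, 31/3,21,58.91 , 65.24, 66 ]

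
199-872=  -  673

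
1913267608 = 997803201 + 915464407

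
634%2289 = 634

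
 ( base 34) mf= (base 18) 267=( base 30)PD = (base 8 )1373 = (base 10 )763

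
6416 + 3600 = 10016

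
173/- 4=  -  173/4 = -43.25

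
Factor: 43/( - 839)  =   - 43^1 * 839^(  -  1 ) 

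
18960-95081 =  - 76121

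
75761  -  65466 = 10295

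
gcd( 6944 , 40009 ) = 1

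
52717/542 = 52717/542=97.26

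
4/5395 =4/5395 = 0.00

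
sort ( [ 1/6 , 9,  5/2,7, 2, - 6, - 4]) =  [ - 6,- 4,  1/6,2,  5/2,7, 9]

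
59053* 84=4960452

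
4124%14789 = 4124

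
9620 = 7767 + 1853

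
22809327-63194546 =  - 40385219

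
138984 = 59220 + 79764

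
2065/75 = 413/15 = 27.53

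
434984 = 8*54373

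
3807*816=3106512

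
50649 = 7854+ 42795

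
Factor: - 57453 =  - 3^1*11^1*1741^1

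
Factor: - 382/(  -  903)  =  2^1*3^( - 1) * 7^( - 1) * 43^( -1 )*191^1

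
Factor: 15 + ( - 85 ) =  - 70 = - 2^1*5^1*7^1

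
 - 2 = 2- 4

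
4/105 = 4/105=0.04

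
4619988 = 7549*612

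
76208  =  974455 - 898247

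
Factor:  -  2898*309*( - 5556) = 2^3*3^4*7^1*23^1*103^1*463^1 = 4975297992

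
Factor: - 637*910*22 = -2^2 * 5^1*7^3* 11^1*13^2=- 12752740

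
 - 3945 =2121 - 6066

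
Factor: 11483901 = 3^2 * 11^1*  13^1*8923^1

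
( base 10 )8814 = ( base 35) 76t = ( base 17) 1D88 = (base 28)B6M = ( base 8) 21156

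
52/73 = 52/73=0.71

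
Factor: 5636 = 2^2*1409^1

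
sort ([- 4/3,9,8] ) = [ - 4/3,8,9]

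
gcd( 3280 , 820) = 820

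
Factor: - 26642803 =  - 11^1*2422073^1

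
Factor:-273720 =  - 2^3*3^1 * 5^1*2281^1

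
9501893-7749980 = 1751913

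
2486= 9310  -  6824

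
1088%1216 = 1088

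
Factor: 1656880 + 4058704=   2^7*7^1*6379^1 =5715584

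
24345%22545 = 1800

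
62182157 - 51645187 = 10536970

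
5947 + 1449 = 7396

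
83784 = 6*13964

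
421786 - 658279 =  - 236493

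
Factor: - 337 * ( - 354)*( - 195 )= - 2^1*3^2*5^1*13^1 * 59^1* 337^1 =- 23263110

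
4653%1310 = 723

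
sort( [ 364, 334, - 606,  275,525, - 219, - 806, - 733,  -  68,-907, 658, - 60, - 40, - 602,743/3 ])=[ - 907,  -  806, - 733, - 606 , - 602, - 219, - 68, - 60, - 40, 743/3 , 275, 334 , 364,525, 658]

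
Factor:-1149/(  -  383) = 3^1 = 3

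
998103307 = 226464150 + 771639157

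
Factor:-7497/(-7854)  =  21/22=2^(-1) * 3^1*7^1*11^( - 1 ) 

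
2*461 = 922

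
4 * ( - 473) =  - 1892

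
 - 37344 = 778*( - 48 )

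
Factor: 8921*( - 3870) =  - 34524270 = - 2^1 * 3^2 * 5^1*11^1 *43^1*811^1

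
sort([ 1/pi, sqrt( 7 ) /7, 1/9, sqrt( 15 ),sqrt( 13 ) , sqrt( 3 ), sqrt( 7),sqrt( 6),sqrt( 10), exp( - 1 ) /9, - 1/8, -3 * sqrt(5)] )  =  [ - 3*sqrt(5), - 1/8, exp(-1)/9,  1/9, 1/pi, sqrt(7)/7, sqrt( 3), sqrt (6),  sqrt( 7), sqrt( 10 ), sqrt( 13 ), sqrt( 15 ) ] 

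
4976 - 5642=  - 666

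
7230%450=30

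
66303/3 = 22101 = 22101.00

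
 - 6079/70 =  - 6079/70 = - 86.84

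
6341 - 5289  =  1052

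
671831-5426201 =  - 4754370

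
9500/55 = 172+8/11 = 172.73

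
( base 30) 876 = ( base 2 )1110011111000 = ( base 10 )7416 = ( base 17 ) 18B4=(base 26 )AP6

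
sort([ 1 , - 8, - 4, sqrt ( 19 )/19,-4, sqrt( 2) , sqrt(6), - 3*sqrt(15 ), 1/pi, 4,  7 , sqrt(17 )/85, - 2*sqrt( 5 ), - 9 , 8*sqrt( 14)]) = [ - 3*sqrt ( 15), - 9, - 8, - 2*sqrt( 5 ), - 4,-4 , sqrt(17)/85,sqrt ( 19) /19 , 1/pi,1 , sqrt(2 ), sqrt (6), 4 , 7 , 8*sqrt( 14)] 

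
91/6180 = 91/6180=0.01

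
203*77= 15631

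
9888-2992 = 6896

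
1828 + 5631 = 7459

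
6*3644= 21864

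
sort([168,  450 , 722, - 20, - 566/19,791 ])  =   [  -  566/19, - 20,168, 450 , 722,791]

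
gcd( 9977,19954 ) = 9977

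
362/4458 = 181/2229=0.08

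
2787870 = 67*41610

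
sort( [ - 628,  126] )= [ - 628,126]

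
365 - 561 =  -196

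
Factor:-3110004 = -2^2*3^2 * 86389^1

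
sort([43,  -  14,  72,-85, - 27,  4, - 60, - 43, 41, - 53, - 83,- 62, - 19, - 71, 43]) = [ - 85, - 83, - 71, -62,-60, - 53, - 43,-27, - 19,  -  14,  4,41,43,43,72 ]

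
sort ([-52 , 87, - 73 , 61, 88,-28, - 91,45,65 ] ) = [ - 91, - 73,-52,-28,  45, 61, 65, 87,  88 ]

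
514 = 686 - 172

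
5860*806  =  4723160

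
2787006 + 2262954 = 5049960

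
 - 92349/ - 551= 92349/551 = 167.60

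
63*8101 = 510363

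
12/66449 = 12/66449 = 0.00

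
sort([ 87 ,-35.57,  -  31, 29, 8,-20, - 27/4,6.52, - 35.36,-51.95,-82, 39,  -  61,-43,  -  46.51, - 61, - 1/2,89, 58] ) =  [ - 82, - 61, - 61,-51.95, -46.51, - 43 , - 35.57,-35.36, - 31, - 20,- 27/4 ,-1/2,6.52,  8, 29, 39, 58, 87, 89] 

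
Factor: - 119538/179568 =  - 229/344=- 2^(  -  3 )*43^( - 1 )*229^1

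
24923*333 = 8299359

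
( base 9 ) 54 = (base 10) 49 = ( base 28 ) 1L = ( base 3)1211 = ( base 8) 61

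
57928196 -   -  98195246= 156123442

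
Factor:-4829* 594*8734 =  - 2^2*3^3* 11^3 * 397^1*439^1 =- 25052832684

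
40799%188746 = 40799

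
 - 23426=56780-80206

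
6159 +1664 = 7823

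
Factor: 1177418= 2^1*11^1*109^1*491^1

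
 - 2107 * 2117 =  - 4460519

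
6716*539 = 3619924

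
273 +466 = 739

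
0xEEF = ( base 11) 2966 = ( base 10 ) 3823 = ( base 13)1981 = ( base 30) 47D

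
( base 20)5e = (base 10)114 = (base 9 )136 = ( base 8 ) 162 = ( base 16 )72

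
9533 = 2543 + 6990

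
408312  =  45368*9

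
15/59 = 15/59  =  0.25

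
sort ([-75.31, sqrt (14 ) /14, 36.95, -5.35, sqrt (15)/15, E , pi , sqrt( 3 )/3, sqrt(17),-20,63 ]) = [-75.31 , - 20 ,-5.35, sqrt(15) /15,sqrt(14)/14,  sqrt(3)/3,E,pi,sqrt( 17 ), 36.95 , 63 ] 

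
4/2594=2/1297 = 0.00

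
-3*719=-2157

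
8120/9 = 902  +  2/9 = 902.22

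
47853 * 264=12633192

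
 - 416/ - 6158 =208/3079 = 0.07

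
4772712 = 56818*84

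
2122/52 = 1061/26 = 40.81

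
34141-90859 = -56718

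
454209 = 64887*7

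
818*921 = 753378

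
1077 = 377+700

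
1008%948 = 60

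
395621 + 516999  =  912620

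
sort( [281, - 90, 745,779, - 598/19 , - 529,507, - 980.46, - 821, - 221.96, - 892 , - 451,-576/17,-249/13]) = [ - 980.46, - 892,  -  821, - 529, - 451, - 221.96, - 90, - 576/17, - 598/19 ,- 249/13, 281, 507,745, 779] 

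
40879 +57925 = 98804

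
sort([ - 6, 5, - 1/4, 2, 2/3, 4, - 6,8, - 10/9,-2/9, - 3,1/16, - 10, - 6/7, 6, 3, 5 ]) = [ - 10,-6,-6, - 3, - 10/9 , - 6/7, - 1/4,  -  2/9, 1/16,2/3 , 2,3, 4, 5, 5,6 , 8] 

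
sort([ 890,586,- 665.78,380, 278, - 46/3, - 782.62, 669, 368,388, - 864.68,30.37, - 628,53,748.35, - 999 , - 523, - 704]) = [ - 999, - 864.68,  -  782.62, - 704, - 665.78  , - 628, - 523,-46/3,30.37,53,278,368,380,388, 586,669, 748.35,890]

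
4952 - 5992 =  - 1040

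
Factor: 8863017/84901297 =3^1*13^(  -  1)*37^1*167^ ( - 1 )*39107^ ( - 1 )*79847^1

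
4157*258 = 1072506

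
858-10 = 848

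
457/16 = 457/16 = 28.56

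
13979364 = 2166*6454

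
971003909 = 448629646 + 522374263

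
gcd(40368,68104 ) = 8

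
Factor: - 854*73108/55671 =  - 8919176/7953 = - 2^3*3^( - 1)*7^2 *11^( - 1)*61^1*241^ ( -1)* 373^1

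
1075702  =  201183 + 874519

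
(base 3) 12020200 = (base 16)ef1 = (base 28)4oh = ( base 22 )7jj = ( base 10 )3825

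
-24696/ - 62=398+10/31=398.32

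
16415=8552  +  7863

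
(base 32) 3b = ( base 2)1101011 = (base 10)107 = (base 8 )153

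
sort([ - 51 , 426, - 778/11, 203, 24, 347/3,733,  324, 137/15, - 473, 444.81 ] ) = [  -  473,-778/11, - 51, 137/15,24, 347/3,  203,324, 426, 444.81,733 ] 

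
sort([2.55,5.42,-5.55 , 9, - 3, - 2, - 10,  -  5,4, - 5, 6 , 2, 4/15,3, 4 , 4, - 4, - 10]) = [ - 10,-10,-5.55, - 5, - 5, - 4, - 3,-2, 4/15,2, 2.55,3, 4,4,4, 5.42,6,9] 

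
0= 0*65037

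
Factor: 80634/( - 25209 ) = - 26878/8403 = -2^1* 3^( - 1)*89^1 * 151^1*2801^( -1 )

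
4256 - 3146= 1110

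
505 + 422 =927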